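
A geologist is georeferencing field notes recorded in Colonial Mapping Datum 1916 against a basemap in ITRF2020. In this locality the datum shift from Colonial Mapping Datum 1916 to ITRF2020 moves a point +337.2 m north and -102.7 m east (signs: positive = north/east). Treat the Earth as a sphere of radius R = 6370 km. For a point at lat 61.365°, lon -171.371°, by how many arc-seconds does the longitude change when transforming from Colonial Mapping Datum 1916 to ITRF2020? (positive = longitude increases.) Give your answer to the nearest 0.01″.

At latitude 61.365°, cos φ = 0.479228.
One radian of longitude at latitude φ spans R cos φ, so Δλ = ΔE / (R cos φ) = -102.7 / (6370000 × 0.479228) = -3.3643e-05 rad = -6.939″.

Δλ = -6.94″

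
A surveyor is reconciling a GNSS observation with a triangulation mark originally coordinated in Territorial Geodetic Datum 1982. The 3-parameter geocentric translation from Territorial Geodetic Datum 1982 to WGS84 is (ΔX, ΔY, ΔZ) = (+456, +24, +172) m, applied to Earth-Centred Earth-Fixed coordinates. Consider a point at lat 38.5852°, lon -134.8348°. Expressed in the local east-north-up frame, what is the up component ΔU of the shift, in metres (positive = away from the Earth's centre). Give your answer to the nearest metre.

ΔU = -157 m

The local up (radial) axis is (cos φ cos λ, cos φ sin λ, sin φ), giving ΔU = -251.318 − 13.304 + 107.273 = -157.35 m.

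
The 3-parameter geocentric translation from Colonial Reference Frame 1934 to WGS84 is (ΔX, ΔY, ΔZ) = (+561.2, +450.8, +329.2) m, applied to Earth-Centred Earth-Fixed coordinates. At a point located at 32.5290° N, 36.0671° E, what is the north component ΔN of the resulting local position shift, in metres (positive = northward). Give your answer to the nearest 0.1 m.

ΔN = -109.1 m

At φ = 32.5290°, λ = 36.0671°: sin φ = 0.537726, cos φ = 0.843119, sin λ = 0.588732, cos λ = 0.808328.
ΔN = −sin φ cos λ·ΔX − sin φ sin λ·ΔY + cos φ·ΔZ = −(0.537726)(0.808328)(561.2) − (0.537726)(0.588732)(450.8) + (0.843119)(329.2) = -109.09 m.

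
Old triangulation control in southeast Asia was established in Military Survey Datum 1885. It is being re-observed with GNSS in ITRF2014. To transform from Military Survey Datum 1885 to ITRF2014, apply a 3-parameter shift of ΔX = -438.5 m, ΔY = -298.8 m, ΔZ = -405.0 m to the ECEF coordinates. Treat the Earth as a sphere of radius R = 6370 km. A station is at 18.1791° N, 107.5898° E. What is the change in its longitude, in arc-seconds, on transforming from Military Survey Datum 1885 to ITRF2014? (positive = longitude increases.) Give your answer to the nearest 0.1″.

Δλ = 17.3″

sin φ = 0.311988, cos φ = 0.950086, sin λ = 0.953244, cos λ = -0.302200.
East component: ΔE = −sin λ·ΔX + cos λ·ΔY = −(0.953244)(-438.5) + (-0.302200)(-298.8) = 508.30 m.
1° of latitude spans πR/180 = 111177 m; at latitude φ, 1° of longitude spans that × cos φ = 105628.2 m, so Δλ = 508.30 / 105628.2 × 3600 = 17.324″.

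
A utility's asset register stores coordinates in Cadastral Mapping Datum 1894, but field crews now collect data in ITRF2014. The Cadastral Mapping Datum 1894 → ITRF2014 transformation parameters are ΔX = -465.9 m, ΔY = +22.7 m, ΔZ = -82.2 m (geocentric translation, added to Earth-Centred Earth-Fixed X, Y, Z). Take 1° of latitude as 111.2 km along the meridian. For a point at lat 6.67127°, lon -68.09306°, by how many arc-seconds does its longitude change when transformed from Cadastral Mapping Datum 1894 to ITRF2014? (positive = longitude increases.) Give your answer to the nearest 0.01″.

Δλ = -13.81″

sin φ = 0.116173, cos φ = 0.993229, sin λ = -0.927791, cos λ = 0.373100.
East component: ΔE = −sin λ·ΔX + cos λ·ΔY = −(-0.927791)(-465.9) + (0.373100)(22.7) = -423.79 m.
1° of latitude spans 111200 m; at latitude φ, 1° of longitude spans that × cos φ = 110447.1 m, so Δλ = -423.79 / 110447.1 × 3600 = -13.813″.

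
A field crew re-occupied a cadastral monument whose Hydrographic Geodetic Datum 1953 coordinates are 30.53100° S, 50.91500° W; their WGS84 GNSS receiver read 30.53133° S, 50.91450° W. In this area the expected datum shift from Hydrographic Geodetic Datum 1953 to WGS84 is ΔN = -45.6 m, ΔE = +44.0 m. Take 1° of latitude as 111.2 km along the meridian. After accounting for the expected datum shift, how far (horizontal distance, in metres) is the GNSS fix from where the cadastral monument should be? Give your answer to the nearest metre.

10 m

Observed coordinate differences: Δφ = -0.00033°, Δλ = +0.00050°.
Converting to metres (1° lat = 111200 m, cos φ = 0.861354): observed ΔN = -36.7 m, observed ΔE = 47.9 m.
Subtracting the expected shift leaves a residual of -36.7 − (-45.6) = 8.9 m north and 47.9 − (44.0) = 3.9 m east.
Residual distance = √(8.9² + 3.9²) = 9.7 m.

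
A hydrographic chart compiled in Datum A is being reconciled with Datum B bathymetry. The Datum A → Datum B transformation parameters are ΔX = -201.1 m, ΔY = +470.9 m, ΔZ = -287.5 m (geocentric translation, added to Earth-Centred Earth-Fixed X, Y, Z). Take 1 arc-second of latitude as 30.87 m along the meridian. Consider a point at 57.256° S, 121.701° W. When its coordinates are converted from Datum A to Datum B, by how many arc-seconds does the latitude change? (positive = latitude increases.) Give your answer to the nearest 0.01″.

sin φ = -0.841096, cos φ = 0.540886, sin λ = -0.850802, cos λ = -0.525487.
North component: ΔN = −sin φ cos λ·ΔX − sin φ sin λ·ΔY + cos φ·ΔZ = −(-0.841096)(-0.525487)(-201.1) − (-0.841096)(-0.850802)(470.9) + (0.540886)(-287.5) = -403.60 m.
1° of latitude spans 3600 × 30.87 = 111132 m, so Δφ = -403.60 / 111132 × 3600 = -13.074″.

Δφ = -13.07″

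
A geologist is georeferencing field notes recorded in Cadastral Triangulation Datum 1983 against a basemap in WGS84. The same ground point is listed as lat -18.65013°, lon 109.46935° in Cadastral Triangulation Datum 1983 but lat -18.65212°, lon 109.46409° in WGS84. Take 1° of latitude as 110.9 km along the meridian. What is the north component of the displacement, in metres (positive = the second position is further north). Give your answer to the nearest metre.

Δφ = -18.65212° − -18.65013° = -0.00199°; Δλ = 109.46409° − 109.46935° = -0.00526°.
ΔN = Δφ × 110900 = -220.7 m; ΔE = Δλ × 110900 × cos(-18.65013°) = -0.00526 × 110900 × 0.947489 = -552.7 m.

ΔN = -221 m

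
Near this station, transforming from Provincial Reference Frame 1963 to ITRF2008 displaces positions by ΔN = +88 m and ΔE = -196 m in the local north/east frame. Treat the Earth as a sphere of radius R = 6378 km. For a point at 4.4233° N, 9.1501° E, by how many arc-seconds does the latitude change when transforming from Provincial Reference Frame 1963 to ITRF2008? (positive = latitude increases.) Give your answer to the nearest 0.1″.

Δφ = 2.8″

On a sphere of radius R, 1 rad of latitude = R, so Δφ = ΔN / R = 88.0 / 6378000 = 1.3797e-05 rad = 2.846″.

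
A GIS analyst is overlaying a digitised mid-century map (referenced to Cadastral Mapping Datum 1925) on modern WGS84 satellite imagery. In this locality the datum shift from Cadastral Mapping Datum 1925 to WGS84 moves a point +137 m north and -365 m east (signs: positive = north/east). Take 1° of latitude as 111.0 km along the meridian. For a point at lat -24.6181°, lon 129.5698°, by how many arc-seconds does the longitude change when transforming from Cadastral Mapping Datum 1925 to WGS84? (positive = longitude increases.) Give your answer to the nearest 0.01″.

At latitude -24.6181°, cos φ = 0.909105.
1° of longitude at this latitude = 111.0 × cos φ = 100.91 km, so Δλ = -365.0 / 100910.6 = -0.0036171° = -13.021″.

Δλ = -13.02″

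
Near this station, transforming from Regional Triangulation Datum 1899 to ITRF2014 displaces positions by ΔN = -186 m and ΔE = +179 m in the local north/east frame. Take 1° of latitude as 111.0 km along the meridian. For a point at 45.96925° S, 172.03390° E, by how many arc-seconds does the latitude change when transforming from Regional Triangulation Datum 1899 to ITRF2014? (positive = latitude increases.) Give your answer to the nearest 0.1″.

Δφ = -6.0″

1° of latitude = 111.0 km, so Δφ = -186.0 / 111000 = -0.0016757° = -6.032″.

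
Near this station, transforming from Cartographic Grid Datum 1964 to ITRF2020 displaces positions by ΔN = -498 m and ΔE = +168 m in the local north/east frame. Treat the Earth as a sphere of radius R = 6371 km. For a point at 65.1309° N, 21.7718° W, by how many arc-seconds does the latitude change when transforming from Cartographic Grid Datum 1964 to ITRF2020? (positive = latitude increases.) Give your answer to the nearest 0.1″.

Δφ = -16.1″

On a sphere of radius R, 1 rad of latitude = R, so Δφ = ΔN / R = -498.0 / 6371000 = -7.8167e-05 rad = -16.123″.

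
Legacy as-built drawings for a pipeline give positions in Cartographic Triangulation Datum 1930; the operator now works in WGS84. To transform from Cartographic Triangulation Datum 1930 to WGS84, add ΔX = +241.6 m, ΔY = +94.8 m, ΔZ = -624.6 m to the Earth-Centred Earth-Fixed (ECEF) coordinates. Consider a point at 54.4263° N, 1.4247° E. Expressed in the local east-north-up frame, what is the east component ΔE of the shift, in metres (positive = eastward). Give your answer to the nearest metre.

ΔE = 89 m

The local east axis at (φ, λ) is (−sin λ, cos λ, 0), so ΔE = −sin(1.4247°)·241.6 + cos(1.4247°)·94.8 = 88.76 m.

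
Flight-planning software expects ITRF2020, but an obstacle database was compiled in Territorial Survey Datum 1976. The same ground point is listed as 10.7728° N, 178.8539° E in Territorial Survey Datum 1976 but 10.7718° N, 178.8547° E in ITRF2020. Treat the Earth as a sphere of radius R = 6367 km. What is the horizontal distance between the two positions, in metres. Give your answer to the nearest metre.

Δφ = 10.7718° − 10.7728° = -0.0010°; Δλ = 178.8547° − 178.8539° = +0.0008°.
1° along a meridian = πR/180 = 111125 m.
ΔN = Δφ × 111125 = -111.1 m; ΔE = Δλ × 111125 × cos(10.7728°) = +0.0008 × 111125 × 0.982376 = 87.3 m.
Distance = √(ΔE² + ΔN²) = √(87.3² + (-111.1)²) = 141.3 m.

141 m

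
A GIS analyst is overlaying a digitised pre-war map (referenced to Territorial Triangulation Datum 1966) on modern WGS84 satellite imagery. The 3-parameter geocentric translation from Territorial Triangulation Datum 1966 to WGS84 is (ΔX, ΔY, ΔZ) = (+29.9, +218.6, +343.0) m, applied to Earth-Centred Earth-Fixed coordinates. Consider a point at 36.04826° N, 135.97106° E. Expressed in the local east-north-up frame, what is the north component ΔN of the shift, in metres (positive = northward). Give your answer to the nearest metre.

ΔN = 201 m

The local north axis is (−sin φ cos λ, −sin φ sin λ, cos φ), giving ΔN = 12.651 − 89.407 + 277.323 = 200.57 m.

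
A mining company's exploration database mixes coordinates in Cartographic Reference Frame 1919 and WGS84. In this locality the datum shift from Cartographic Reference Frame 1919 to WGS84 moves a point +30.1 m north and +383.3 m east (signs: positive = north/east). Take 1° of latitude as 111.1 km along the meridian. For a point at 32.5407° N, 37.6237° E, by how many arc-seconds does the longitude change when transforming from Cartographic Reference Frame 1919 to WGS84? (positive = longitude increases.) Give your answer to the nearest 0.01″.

Δλ = 14.73″

At latitude 32.5407°, cos φ = 0.843010.
1° of longitude at this latitude = 111.1 × cos φ = 93.66 km, so Δλ = 383.3 / 93658.4 = 0.0040925° = 14.733″.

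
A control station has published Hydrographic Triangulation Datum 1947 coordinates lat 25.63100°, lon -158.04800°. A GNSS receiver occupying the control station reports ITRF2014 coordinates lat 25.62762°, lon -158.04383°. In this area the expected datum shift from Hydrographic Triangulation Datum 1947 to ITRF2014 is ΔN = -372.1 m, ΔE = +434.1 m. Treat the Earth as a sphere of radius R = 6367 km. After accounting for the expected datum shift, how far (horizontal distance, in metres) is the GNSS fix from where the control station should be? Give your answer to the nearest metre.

17 m

Observed coordinate differences: Δφ = -0.00338°, Δλ = +0.00417°.
Converting to metres (1° lat = 111125 m, cos φ = 0.901599): observed ΔN = -375.6 m, observed ΔE = 417.8 m.
Subtracting the expected shift leaves a residual of -375.6 − (-372.1) = -3.5 m north and 417.8 − (434.1) = -16.3 m east.
Residual distance = √((-3.5)² + (-16.3)²) = 16.7 m.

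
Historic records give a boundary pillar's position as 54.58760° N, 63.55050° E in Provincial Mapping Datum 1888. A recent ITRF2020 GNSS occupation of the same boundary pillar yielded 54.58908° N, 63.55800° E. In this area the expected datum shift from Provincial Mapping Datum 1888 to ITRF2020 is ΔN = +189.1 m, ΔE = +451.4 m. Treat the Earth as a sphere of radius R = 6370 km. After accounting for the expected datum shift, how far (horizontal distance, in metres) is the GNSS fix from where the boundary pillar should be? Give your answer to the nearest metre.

40 m

Observed coordinate differences: Δφ = +0.00148°, Δλ = +0.00750°.
Converting to metres (1° lat = 111177 m, cos φ = 0.579458): observed ΔN = 164.5 m, observed ΔE = 483.2 m.
Subtracting the expected shift leaves a residual of 164.5 − (189.1) = -24.6 m north and 483.2 − (451.4) = 31.8 m east.
Residual distance = √((-24.6)² + 31.8²) = 40.2 m.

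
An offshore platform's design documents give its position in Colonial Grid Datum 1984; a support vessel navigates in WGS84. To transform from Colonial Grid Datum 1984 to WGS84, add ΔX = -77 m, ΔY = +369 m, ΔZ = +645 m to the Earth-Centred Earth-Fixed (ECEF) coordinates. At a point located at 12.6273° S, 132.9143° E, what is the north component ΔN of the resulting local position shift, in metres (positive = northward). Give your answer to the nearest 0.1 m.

ΔN = 699.9 m

At φ = -12.6273°, λ = 132.9143°: sin φ = -0.218608, cos φ = 0.975813, sin λ = 0.732373, cos λ = -0.680904.
ΔN = −sin φ cos λ·ΔX − sin φ sin λ·ΔY + cos φ·ΔZ = −(-0.218608)(-0.680904)(-77) − (-0.218608)(0.732373)(369) + (0.975813)(645) = 699.94 m.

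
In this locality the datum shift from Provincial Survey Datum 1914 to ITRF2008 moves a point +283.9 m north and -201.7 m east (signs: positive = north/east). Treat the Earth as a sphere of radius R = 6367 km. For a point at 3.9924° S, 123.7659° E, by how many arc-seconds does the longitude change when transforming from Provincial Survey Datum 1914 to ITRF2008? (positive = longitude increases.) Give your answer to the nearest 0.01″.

At latitude -3.9924°, cos φ = 0.997573.
One radian of longitude at latitude φ spans R cos φ, so Δλ = ΔE / (R cos φ) = -201.7 / (6367000 × 0.997573) = -3.1756e-05 rad = -6.550″.

Δλ = -6.55″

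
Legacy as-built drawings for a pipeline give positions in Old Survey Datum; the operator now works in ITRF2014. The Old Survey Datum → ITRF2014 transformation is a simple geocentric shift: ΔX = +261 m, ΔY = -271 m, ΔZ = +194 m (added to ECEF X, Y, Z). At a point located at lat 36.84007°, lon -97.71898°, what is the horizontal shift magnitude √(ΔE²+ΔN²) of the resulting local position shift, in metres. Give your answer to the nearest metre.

At φ = 36.84007°, λ = -97.71898°: sin φ = 0.599583, cos φ = 0.800312, sin λ = -0.990939, cos λ = -0.134314.
ΔE = −sin λ·ΔX + cos λ·ΔY = −(-0.990939)·(261) + (-0.134314)·(-271) = 295.03 m.
ΔN = −sin φ cos λ·ΔX − sin φ sin λ·ΔY + cos φ·ΔZ = −(0.599583)(-0.134314)(261) − (0.599583)(-0.990939)(-271) + (0.800312)(194) = 15.26 m.
Horizontal magnitude = √(ΔE² + ΔN²) = √(295.03² + 15.26²) = 295.43 m.

295 m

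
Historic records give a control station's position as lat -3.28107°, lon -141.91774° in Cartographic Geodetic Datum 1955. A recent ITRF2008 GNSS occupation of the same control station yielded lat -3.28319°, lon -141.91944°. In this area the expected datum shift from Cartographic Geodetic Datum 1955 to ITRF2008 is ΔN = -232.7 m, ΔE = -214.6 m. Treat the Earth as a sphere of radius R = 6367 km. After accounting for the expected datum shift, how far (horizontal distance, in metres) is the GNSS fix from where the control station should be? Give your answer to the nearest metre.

Observed coordinate differences: Δφ = -0.00212°, Δλ = -0.00170°.
Converting to metres (1° lat = 111125 m, cos φ = 0.998361): observed ΔN = -235.6 m, observed ΔE = -188.6 m.
Subtracting the expected shift leaves a residual of -235.6 − (-232.7) = -2.9 m north and -188.6 − (-214.6) = 26.0 m east.
Residual distance = √((-2.9)² + 26.0²) = 26.2 m.

26 m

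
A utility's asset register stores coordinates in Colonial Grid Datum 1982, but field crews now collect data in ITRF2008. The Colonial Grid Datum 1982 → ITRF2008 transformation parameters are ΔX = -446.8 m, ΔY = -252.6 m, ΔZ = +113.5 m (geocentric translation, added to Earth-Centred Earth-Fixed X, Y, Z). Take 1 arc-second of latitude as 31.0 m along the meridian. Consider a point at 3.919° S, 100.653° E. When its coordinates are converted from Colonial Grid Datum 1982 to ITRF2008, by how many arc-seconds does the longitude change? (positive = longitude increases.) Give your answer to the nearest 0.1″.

sin φ = -0.068346, cos φ = 0.997662, sin λ = 0.982765, cos λ = -0.184861.
East component: ΔE = −sin λ·ΔX + cos λ·ΔY = −(0.982765)(-446.8) + (-0.184861)(-252.6) = 485.80 m.
1° of latitude spans 3600 × 31.00 = 111600 m; at latitude φ, 1° of longitude spans that × cos φ = 111339.0 m, so Δλ = 485.80 / 111339.0 × 3600 = 15.708″.

Δλ = 15.7″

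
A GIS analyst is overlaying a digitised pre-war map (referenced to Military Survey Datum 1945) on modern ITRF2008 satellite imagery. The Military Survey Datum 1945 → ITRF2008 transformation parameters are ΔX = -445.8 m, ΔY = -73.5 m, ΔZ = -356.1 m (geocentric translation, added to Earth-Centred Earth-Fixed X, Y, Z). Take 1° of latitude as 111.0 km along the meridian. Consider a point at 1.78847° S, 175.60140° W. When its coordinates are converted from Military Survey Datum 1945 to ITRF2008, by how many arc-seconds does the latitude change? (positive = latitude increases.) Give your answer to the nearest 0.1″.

sin φ = -0.031210, cos φ = 0.999513, sin λ = -0.076695, cos λ = -0.997055.
North component: ΔN = −sin φ cos λ·ΔX − sin φ sin λ·ΔY + cos φ·ΔZ = −(-0.031210)(-0.997055)(-445.8) − (-0.031210)(-0.076695)(-73.5) + (0.999513)(-356.1) = -341.88 m.
1° of latitude spans 111000 m, so Δφ = -341.88 / 111000 × 3600 = -11.088″.

Δφ = -11.1″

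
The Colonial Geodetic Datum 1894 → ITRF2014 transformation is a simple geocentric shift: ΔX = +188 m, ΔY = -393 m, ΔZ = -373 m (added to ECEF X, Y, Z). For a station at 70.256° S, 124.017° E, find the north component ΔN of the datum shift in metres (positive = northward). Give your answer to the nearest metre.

ΔN = -532 m

The local north axis is (−sin φ cos λ, −sin φ sin λ, cos φ), giving ΔN = -98.991 − 306.596 − 126.006 = -531.59 m.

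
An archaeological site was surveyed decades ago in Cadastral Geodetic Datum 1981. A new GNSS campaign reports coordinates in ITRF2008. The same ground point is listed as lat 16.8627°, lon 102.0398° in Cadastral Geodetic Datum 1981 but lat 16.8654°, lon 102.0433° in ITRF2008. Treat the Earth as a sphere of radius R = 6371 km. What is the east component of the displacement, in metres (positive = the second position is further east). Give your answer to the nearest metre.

ΔE = 372 m

Δφ = 16.8654° − 16.8627° = +0.0027°; Δλ = 102.0433° − 102.0398° = +0.0035°.
1° along a meridian = πR/180 = 111195 m.
ΔN = Δφ × 111195 = 300.2 m; ΔE = Δλ × 111195 × cos(16.8627°) = +0.0035 × 111195 × 0.957003 = 372.4 m.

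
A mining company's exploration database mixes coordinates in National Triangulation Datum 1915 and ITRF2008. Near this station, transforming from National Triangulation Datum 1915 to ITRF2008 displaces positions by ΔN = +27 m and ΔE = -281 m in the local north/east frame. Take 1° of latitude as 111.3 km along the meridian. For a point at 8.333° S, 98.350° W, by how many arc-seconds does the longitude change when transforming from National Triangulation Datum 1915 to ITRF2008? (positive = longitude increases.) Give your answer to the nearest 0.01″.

Δλ = -9.19″

At latitude -8.333°, cos φ = 0.989442.
1° of longitude at this latitude = 111.3 × cos φ = 110.12 km, so Δλ = -281.0 / 110124.9 = -0.0025516° = -9.186″.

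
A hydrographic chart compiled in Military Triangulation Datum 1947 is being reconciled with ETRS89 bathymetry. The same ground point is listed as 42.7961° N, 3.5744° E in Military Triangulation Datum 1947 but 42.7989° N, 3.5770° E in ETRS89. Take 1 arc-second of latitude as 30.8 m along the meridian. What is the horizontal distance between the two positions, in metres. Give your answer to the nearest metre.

376 m

Δφ = 42.7989° − 42.7961° = +0.0028°; Δλ = 3.5770° − 3.5744° = +0.0026°.
1° of latitude = 3600 × 30.80 = 110880 m.
ΔN = Δφ × 110880 = 310.5 m; ΔE = Δλ × 110880 × cos(42.7961°) = +0.0026 × 110880 × 0.733776 = 211.5 m.
Distance = √(ΔE² + ΔN²) = √(211.5² + 310.5²) = 375.7 m.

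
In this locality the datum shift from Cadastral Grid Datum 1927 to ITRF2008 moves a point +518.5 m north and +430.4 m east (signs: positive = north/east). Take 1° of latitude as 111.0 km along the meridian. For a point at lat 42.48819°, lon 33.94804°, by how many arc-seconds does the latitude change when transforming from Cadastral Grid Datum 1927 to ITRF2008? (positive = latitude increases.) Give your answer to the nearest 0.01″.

1° of latitude = 111.0 km, so Δφ = 518.5 / 111000 = 0.0046712° = 16.816″.

Δφ = 16.82″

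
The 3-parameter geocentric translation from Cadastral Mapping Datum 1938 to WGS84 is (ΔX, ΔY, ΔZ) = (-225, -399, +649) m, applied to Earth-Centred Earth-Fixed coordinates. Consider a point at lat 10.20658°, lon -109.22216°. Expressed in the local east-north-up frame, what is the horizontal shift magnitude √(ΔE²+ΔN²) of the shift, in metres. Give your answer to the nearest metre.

At φ = 10.20658°, λ = -109.22216°: sin φ = 0.177198, cos φ = 0.984175, sin λ = -0.944249, cos λ = -0.329232.
ΔE = −sin λ·ΔX + cos λ·ΔY = −(-0.944249)·(-225) + (-0.329232)·(-399) = -81.09 m.
ΔN = −sin φ cos λ·ΔX − sin φ sin λ·ΔY + cos φ·ΔZ = −(0.177198)(-0.329232)(-225) − (0.177198)(-0.944249)(-399) + (0.984175)(649) = 558.84 m.
Horizontal magnitude = √(ΔE² + ΔN²) = √((-81.09)² + 558.84²) = 564.70 m.

565 m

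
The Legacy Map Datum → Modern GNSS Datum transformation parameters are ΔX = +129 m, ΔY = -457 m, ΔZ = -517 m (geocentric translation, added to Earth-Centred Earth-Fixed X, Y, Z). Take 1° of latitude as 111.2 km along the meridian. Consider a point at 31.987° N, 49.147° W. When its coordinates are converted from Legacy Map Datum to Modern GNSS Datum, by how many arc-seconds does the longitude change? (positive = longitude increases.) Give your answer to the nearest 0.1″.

Δλ = -7.7″

sin φ = 0.529727, cos φ = 0.848168, sin λ = -0.756390, cos λ = 0.654121.
East component: ΔE = −sin λ·ΔX + cos λ·ΔY = −(-0.756390)(129) + (0.654121)(-457) = -201.36 m.
1° of latitude spans 111200 m; at latitude φ, 1° of longitude spans that × cos φ = 94316.3 m, so Δλ = -201.36 / 94316.3 × 3600 = -7.686″.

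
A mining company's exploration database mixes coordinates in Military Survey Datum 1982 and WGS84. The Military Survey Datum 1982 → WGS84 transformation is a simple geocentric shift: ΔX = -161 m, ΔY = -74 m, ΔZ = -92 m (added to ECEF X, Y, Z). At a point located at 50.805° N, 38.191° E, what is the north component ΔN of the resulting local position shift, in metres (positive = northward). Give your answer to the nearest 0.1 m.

ΔN = 75.4 m

At φ = 50.805°, λ = 38.191°: sin φ = 0.775000, cos φ = 0.631962, sin λ = 0.618285, cos λ = 0.785954.
ΔN = −sin φ cos λ·ΔX − sin φ sin λ·ΔY + cos φ·ΔZ = −(0.775000)(0.785954)(-161) − (0.775000)(0.618285)(-74) + (0.631962)(-92) = 75.39 m.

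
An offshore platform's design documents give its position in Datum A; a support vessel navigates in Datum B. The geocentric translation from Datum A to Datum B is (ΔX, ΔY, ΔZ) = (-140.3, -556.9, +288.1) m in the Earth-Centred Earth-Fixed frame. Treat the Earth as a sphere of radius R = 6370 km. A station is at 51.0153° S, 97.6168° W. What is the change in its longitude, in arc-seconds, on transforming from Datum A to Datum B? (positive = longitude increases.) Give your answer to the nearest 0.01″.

sin φ = -0.777314, cos φ = 0.629113, sin λ = -0.991177, cos λ = -0.132547.
East component: ΔE = −sin λ·ΔX + cos λ·ΔY = −(-0.991177)(-140.3) + (-0.132547)(-556.9) = -65.25 m.
1° of latitude spans πR/180 = 111177 m; at latitude φ, 1° of longitude spans that × cos φ = 69943.2 m, so Δλ = -65.25 / 69943.2 × 3600 = -3.358″.

Δλ = -3.36″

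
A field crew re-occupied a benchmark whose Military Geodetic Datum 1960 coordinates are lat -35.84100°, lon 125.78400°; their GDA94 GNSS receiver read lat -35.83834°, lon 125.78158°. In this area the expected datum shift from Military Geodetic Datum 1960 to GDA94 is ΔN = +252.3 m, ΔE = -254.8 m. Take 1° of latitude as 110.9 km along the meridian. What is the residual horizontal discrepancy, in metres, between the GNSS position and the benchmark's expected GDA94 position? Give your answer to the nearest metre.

57 m

Observed coordinate differences: Δφ = +0.00266°, Δλ = -0.00242°.
Converting to metres (1° lat = 110900 m, cos φ = 0.810645): observed ΔN = 295.0 m, observed ΔE = -217.6 m.
Subtracting the expected shift leaves a residual of 295.0 − (252.3) = 42.7 m north and -217.6 − (-254.8) = 37.2 m east.
Residual distance = √(42.7² + 37.2²) = 56.7 m.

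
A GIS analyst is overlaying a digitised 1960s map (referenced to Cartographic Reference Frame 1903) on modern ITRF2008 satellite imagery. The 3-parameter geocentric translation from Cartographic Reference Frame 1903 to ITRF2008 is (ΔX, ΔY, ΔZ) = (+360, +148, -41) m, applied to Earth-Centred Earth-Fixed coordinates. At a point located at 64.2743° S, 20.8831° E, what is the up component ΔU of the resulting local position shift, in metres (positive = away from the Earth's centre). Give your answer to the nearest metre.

The local up (radial) axis is (cos φ cos λ, cos φ sin λ, sin φ), giving ΔU = 145.998 + 22.900 + 36.936 = 205.83 m.

ΔU = 206 m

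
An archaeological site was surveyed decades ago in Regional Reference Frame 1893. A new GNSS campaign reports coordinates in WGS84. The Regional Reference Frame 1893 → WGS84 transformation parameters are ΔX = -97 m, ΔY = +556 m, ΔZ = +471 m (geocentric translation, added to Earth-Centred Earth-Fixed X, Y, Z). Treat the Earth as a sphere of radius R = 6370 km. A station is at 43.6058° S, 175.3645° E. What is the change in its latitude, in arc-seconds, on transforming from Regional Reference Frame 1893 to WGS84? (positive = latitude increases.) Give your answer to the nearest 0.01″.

Δφ = 14.21″

sin φ = -0.689693, cos φ = 0.724102, sin λ = 0.080817, cos λ = -0.996729.
North component: ΔN = −sin φ cos λ·ΔX − sin φ sin λ·ΔY + cos φ·ΔZ = −(-0.689693)(-0.996729)(-97) − (-0.689693)(0.080817)(556) + (0.724102)(471) = 438.72 m.
1° of latitude spans πR/180 = 111177 m, so Δφ = 438.72 / 111177 × 3600 = 14.206″.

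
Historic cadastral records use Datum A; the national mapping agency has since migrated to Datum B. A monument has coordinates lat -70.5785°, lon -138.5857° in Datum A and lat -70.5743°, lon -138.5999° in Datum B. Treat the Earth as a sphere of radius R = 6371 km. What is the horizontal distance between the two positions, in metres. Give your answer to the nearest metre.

703 m

Δφ = -70.5743° − -70.5785° = +0.0042°; Δλ = -138.5999° − -138.5857° = -0.0142°.
1° along a meridian = πR/180 = 111195 m.
ΔN = Δφ × 111195 = 467.0 m; ΔE = Δλ × 111195 × cos(-70.5785°) = -0.0142 × 111195 × 0.332515 = -525.0 m.
Distance = √(ΔE² + ΔN²) = √((-525.0)² + 467.0²) = 702.7 m.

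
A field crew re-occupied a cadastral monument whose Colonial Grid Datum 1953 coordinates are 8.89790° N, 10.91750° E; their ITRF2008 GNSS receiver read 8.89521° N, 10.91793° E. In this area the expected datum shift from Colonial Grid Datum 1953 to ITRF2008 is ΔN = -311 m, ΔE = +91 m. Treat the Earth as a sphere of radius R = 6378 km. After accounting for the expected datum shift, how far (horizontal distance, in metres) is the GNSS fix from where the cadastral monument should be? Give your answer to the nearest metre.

45 m

Observed coordinate differences: Δφ = -0.00269°, Δλ = +0.00043°.
Converting to metres (1° lat = 111317 m, cos φ = 0.987966): observed ΔN = -299.4 m, observed ΔE = 47.3 m.
Subtracting the expected shift leaves a residual of -299.4 − (-311) = 11.6 m north and 47.3 − (91) = -43.7 m east.
Residual distance = √(11.6² + (-43.7)²) = 45.2 m.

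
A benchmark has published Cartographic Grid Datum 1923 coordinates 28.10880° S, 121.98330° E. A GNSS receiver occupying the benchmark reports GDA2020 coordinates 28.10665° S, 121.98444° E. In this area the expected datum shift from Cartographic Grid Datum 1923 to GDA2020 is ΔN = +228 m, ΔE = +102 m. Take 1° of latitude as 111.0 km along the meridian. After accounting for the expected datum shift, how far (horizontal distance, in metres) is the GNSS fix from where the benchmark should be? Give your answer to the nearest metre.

14 m

Observed coordinate differences: Δφ = +0.00215°, Δλ = +0.00114°.
Converting to metres (1° lat = 111000 m, cos φ = 0.882055): observed ΔN = 238.7 m, observed ΔE = 111.6 m.
Subtracting the expected shift leaves a residual of 238.7 − (228) = 10.7 m north and 111.6 − (102) = 9.6 m east.
Residual distance = √(10.7² + 9.6²) = 14.3 m.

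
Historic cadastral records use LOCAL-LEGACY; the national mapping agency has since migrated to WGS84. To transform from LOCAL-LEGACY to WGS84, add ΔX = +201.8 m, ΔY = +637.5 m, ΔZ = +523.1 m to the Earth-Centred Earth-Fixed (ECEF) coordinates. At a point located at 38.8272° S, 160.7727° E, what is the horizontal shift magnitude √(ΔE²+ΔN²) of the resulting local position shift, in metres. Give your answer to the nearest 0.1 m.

The local east axis at (φ, λ) is (−sin λ, cos λ, 0), so ΔE = −sin(160.7727°)·201.8 + cos(160.7727°)·637.5 = -668.40 m.
The local north axis is (−sin φ cos λ, −sin φ sin λ, cos φ), giving ΔN = -119.466 + 131.626 + 407.516 = 419.68 m.
Horizontal magnitude = √(ΔE² + ΔN²) = √((-668.40)² + 419.68²) = 789.23 m.

789.2 m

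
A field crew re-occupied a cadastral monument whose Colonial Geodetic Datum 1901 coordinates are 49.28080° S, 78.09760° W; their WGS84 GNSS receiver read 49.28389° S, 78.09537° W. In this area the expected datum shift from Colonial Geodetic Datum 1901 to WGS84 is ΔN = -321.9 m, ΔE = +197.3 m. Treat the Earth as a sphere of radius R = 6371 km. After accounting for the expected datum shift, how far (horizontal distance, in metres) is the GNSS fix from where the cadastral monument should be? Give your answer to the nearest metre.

Observed coordinate differences: Δφ = -0.00309°, Δλ = +0.00223°.
Converting to metres (1° lat = 111195 m, cos φ = 0.652352): observed ΔN = -343.6 m, observed ΔE = 161.8 m.
Subtracting the expected shift leaves a residual of -343.6 − (-321.9) = -21.7 m north and 161.8 − (197.3) = -35.5 m east.
Residual distance = √((-21.7)² + (-35.5)²) = 41.6 m.

42 m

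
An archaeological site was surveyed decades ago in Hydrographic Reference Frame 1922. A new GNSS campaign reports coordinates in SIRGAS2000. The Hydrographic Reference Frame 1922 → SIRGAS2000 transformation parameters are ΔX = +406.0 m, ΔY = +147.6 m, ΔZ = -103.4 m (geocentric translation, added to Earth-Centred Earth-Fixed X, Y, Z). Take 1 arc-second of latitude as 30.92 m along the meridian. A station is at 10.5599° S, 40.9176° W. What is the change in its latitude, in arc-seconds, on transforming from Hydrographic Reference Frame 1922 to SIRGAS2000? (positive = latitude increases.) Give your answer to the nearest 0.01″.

Δφ = -2.04″

sin φ = -0.183263, cos φ = 0.983064, sin λ = -0.654973, cos λ = 0.755652.
North component: ΔN = −sin φ cos λ·ΔX − sin φ sin λ·ΔY + cos φ·ΔZ = −(-0.183263)(0.755652)(406.0) − (-0.183263)(-0.654973)(147.6) + (0.983064)(-103.4) = -63.14 m.
1° of latitude spans 3600 × 30.92 = 111312 m, so Δφ = -63.14 / 111312 × 3600 = -2.042″.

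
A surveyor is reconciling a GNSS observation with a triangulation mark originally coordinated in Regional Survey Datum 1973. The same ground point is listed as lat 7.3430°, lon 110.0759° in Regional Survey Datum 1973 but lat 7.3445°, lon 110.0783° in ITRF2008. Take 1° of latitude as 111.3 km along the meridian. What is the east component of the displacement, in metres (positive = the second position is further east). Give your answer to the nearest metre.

ΔE = 265 m

Δφ = 7.3445° − 7.3430° = +0.0015°; Δλ = 110.0783° − 110.0759° = +0.0024°.
ΔN = Δφ × 111300 = 167.0 m; ΔE = Δλ × 111300 × cos(7.3430°) = +0.0024 × 111300 × 0.991799 = 264.9 m.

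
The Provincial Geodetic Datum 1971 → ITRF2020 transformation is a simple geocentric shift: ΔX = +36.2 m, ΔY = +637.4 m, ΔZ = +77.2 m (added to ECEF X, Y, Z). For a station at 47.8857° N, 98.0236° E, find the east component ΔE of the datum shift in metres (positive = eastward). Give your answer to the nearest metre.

ΔE = -125 m

At φ = 47.8857°, λ = 98.0236°: sin φ = 0.741808, cos φ = 0.670612, sin λ = 0.990211, cos λ = -0.139581.
ΔE = −sin λ·ΔX + cos λ·ΔY = −(0.990211)·(36.2) + (-0.139581)·(637.4) = -124.81 m.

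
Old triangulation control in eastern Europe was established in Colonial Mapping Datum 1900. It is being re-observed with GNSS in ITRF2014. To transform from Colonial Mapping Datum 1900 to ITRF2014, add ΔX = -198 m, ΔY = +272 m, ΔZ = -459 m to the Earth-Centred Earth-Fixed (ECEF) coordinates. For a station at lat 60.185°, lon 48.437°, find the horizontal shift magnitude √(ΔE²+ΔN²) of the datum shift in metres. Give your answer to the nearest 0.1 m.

At φ = 60.185°, λ = 48.437°: sin φ = 0.867635, cos φ = 0.497201, sin λ = 0.748227, cos λ = 0.663443.
ΔE = −sin λ·ΔX + cos λ·ΔY = −(0.748227)·(-198) + (0.663443)·(272) = 328.61 m.
ΔN = −sin φ cos λ·ΔX − sin φ sin λ·ΔY + cos φ·ΔZ = −(0.867635)(0.663443)(-198) − (0.867635)(0.748227)(272) + (0.497201)(-459) = -290.82 m.
Horizontal magnitude = √(ΔE² + ΔN²) = √(328.61² + (-290.82)²) = 438.81 m.

438.8 m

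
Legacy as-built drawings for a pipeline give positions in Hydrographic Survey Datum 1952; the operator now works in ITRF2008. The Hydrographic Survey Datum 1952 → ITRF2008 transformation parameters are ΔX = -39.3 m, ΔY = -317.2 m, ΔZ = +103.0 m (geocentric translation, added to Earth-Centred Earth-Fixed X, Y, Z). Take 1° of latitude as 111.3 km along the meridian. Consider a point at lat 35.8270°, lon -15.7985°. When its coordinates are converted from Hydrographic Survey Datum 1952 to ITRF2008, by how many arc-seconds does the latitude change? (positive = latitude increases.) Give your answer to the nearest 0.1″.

sin φ = 0.585340, cos φ = 0.810788, sin λ = -0.272255, cos λ = 0.962225.
North component: ΔN = −sin φ cos λ·ΔX − sin φ sin λ·ΔY + cos φ·ΔZ = −(0.585340)(0.962225)(-39.3) − (0.585340)(-0.272255)(-317.2) + (0.810788)(103.0) = 55.10 m.
1° of latitude spans 111300 m, so Δφ = 55.10 / 111300 × 3600 = 1.782″.

Δφ = 1.8″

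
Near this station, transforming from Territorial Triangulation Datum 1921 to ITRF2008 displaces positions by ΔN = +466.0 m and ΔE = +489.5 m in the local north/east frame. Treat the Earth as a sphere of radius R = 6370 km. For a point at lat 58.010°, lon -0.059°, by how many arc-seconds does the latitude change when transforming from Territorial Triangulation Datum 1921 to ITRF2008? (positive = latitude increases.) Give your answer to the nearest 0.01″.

On a sphere of radius R, 1 rad of latitude = R, so Δφ = ΔN / R = 466.0 / 6370000 = 7.3155e-05 rad = 15.089″.

Δφ = 15.09″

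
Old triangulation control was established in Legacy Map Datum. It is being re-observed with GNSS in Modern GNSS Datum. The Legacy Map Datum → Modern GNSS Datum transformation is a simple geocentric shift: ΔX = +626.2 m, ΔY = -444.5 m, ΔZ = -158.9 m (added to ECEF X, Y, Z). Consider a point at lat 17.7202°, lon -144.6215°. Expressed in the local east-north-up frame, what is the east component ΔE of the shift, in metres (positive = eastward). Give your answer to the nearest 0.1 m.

ΔE = 725.0 m

At φ = 17.7202°, λ = -144.6215°: sin φ = 0.304369, cos φ = 0.952554, sin λ = -0.578975, cos λ = -0.815345.
ΔE = −sin λ·ΔX + cos λ·ΔY = −(-0.578975)·(626.2) + (-0.815345)·(-444.5) = 724.98 m.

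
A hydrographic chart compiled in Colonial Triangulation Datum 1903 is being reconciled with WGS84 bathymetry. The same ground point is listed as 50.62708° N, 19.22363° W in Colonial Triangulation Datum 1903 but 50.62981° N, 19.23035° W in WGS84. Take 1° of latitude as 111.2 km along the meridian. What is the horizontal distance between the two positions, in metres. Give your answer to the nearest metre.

Δφ = 50.62981° − 50.62708° = +0.00273°; Δλ = -19.23035° − -19.22363° = -0.00672°.
ΔN = Δφ × 111200 = 303.6 m; ΔE = Δλ × 111200 × cos(50.62708°) = -0.00672 × 111200 × 0.634365 = -474.0 m.
Distance = √(ΔE² + ΔN²) = √((-474.0)² + 303.6²) = 562.9 m.

563 m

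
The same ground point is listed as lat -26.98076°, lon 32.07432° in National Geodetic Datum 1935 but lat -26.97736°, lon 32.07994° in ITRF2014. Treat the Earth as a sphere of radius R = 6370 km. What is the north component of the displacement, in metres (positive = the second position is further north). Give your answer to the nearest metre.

Δφ = -26.97736° − -26.98076° = +0.00340°; Δλ = 32.07994° − 32.07432° = +0.00562°.
1° along a meridian = πR/180 = 111177 m.
ΔN = Δφ × 111177 = 378.0 m; ΔE = Δλ × 111177 × cos(-26.98076°) = +0.00562 × 111177 × 0.891159 = 556.8 m.

ΔN = 378 m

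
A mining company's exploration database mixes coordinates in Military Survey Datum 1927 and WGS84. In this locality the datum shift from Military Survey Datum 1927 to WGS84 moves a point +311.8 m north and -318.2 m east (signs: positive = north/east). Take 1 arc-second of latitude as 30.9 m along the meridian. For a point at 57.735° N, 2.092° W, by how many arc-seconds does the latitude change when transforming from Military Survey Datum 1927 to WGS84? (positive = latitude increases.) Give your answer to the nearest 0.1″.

1″ of latitude = 30.90 m, so Δφ = 311.8 / 30.90 = 10.091″.

Δφ = 10.1″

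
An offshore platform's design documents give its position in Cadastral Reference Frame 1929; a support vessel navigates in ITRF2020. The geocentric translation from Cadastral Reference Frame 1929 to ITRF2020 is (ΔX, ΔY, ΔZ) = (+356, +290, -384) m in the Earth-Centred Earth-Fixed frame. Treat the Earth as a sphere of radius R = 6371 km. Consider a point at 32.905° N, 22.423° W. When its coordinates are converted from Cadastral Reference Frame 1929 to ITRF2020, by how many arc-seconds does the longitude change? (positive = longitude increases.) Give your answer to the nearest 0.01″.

sin φ = 0.543248, cos φ = 0.839572, sin λ = -0.381441, cos λ = 0.924393.
East component: ΔE = −sin λ·ΔX + cos λ·ΔY = −(-0.381441)(356) + (0.924393)(290) = 403.87 m.
1° of latitude spans πR/180 = 111195 m; at latitude φ, 1° of longitude spans that × cos φ = 93356.2 m, so Δλ = 403.87 / 93356.2 × 3600 = 15.574″.

Δλ = 15.57″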